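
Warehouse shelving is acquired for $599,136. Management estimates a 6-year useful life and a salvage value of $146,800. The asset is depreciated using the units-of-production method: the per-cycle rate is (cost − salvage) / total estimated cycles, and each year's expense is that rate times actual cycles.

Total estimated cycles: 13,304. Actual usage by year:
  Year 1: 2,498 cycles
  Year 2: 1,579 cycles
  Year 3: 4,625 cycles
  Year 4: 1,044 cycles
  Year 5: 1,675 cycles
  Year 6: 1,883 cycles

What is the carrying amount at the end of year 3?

$303,268

Depreciable base = $599,136 − $146,800 = $452,336.
Rate = $452,336 / 13,304 cycles = $34 per cycle.
Year 1: 2,498 × $34 = $84,932. Book value $514,204.
Year 2: 1,579 × $34 = $53,686. Book value $460,518.
Year 3: 4,625 × $34 = $157,250. Book value $303,268.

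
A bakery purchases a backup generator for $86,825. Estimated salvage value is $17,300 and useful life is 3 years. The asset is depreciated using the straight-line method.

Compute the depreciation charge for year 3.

Depreciable base = $86,825 − $17,300 = $69,525.
Annual expense = $69,525 / 3 = $23,175.

$23,175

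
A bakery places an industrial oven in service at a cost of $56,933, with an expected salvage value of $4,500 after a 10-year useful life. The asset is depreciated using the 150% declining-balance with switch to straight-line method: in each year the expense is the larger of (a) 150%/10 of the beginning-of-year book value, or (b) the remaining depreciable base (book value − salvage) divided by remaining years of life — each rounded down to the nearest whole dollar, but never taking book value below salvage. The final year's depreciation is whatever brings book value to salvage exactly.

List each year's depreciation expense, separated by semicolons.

$8,539; $7,259; $6,170; $5,244; $4,458; $4,152; $4,152; $4,153; $4,153; $4,153

Depreciable base = $56,933 − $4,500 = $52,433.
Year 1: DB = ⌊$56,933 × 150%/10⌋ = $8,539; SL = ⌊$52,433/10⌋ = $5,243 → take DB $8,539. Book value $48,394.
Year 2: DB = ⌊$48,394 × 150%/10⌋ = $7,259; SL = ⌊$43,894/9⌋ = $4,877 → take DB $7,259. Book value $41,135.
Year 3: DB = ⌊$41,135 × 150%/10⌋ = $6,170; SL = ⌊$36,635/8⌋ = $4,579 → take DB $6,170. Book value $34,965.
Year 4: DB = ⌊$34,965 × 150%/10⌋ = $5,244; SL = ⌊$30,465/7⌋ = $4,352 → take DB $5,244. Book value $29,721.
Year 5: DB = ⌊$29,721 × 150%/10⌋ = $4,458; SL = ⌊$25,221/6⌋ = $4,203 → take DB $4,458. Book value $25,263.
Year 6: DB = ⌊$25,263 × 150%/10⌋ = $3,789; SL = ⌊$20,763/5⌋ = $4,152 → take SL $4,152. Book value $21,111.
Year 7: DB = ⌊$21,111 × 150%/10⌋ = $3,166; SL = ⌊$16,611/4⌋ = $4,152 → take SL $4,152. Book value $16,959.
Year 8: DB = ⌊$16,959 × 150%/10⌋ = $2,543; SL = ⌊$12,459/3⌋ = $4,153 → take SL $4,153. Book value $12,806.
Year 9: DB = ⌊$12,806 × 150%/10⌋ = $1,920; SL = ⌊$8,306/2⌋ = $4,153 → take SL $4,153. Book value $8,653.
Year 10 (final): $8,653 − $4,500 = $4,153. Book value $4,500.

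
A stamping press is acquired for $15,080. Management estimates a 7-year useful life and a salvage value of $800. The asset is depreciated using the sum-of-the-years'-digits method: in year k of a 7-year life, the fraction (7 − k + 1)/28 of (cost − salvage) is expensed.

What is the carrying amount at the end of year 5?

$2,330

Depreciable base = $15,080 − $800 = $14,280.
Sum of the years' digits = 7+6+5+4+3+2+1 = 28.
Year 1: $14,280 × 7/28 = $3,570. Book value $11,510.
Year 2: $14,280 × 6/28 = $3,060. Book value $8,450.
Year 3: $14,280 × 5/28 = $2,550. Book value $5,900.
Year 4: $14,280 × 4/28 = $2,040. Book value $3,860.
Year 5: $14,280 × 3/28 = $1,530. Book value $2,330.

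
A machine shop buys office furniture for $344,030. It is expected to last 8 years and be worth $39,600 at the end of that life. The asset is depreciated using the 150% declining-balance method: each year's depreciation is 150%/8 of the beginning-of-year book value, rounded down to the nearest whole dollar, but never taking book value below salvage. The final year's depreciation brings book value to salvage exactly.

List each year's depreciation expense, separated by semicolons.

$64,505; $52,410; $42,584; $34,599; $28,112; $22,841; $18,558; $40,821

Depreciable base = $344,030 − $39,600 = $304,430.
Year 1: ⌊$344,030 × 150%/8⌋ = $64,505. Book value $279,525.
Year 2: ⌊$279,525 × 150%/8⌋ = $52,410. Book value $227,115.
Year 3: ⌊$227,115 × 150%/8⌋ = $42,584. Book value $184,531.
Year 4: ⌊$184,531 × 150%/8⌋ = $34,599. Book value $149,932.
Year 5: ⌊$149,932 × 150%/8⌋ = $28,112. Book value $121,820.
Year 6: ⌊$121,820 × 150%/8⌋ = $22,841. Book value $98,979.
Year 7: ⌊$98,979 × 150%/8⌋ = $18,558. Book value $80,421.
Year 8 (final): $80,421 − $39,600 = $40,821. Book value $39,600.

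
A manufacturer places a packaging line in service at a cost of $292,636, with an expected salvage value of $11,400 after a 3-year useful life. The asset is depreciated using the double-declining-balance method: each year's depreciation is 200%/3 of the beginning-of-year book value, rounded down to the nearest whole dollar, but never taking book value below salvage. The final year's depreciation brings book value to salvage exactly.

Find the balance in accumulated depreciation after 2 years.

$260,120

Depreciable base = $292,636 − $11,400 = $281,236.
Year 1: ⌊$292,636 × 200%/3⌋ = $195,090. Book value $97,546.
Year 2: ⌊$97,546 × 200%/3⌋ = $65,030. Book value $32,516.
Accumulated through year 2 = $292,636 − $32,516 = $260,120.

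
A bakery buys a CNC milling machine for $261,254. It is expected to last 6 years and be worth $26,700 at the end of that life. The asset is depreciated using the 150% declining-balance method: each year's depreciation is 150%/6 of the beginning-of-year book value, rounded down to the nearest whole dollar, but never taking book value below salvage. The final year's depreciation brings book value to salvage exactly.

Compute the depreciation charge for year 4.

Depreciable base = $261,254 − $26,700 = $234,554.
Year 1: ⌊$261,254 × 150%/6⌋ = $65,313. Book value $195,941.
Year 2: ⌊$195,941 × 150%/6⌋ = $48,985. Book value $146,956.
Year 3: ⌊$146,956 × 150%/6⌋ = $36,739. Book value $110,217.
Year 4: ⌊$110,217 × 150%/6⌋ = $27,554. Book value $82,663.

$27,554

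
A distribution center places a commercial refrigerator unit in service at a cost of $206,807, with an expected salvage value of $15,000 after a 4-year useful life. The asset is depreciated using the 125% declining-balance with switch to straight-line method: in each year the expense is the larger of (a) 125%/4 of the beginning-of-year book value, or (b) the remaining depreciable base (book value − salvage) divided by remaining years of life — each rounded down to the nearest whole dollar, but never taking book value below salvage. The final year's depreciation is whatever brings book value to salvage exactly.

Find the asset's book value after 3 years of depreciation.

Depreciable base = $206,807 − $15,000 = $191,807.
Year 1: DB = ⌊$206,807 × 125%/4⌋ = $64,627; SL = ⌊$191,807/4⌋ = $47,951 → take DB $64,627. Book value $142,180.
Year 2: DB = ⌊$142,180 × 125%/4⌋ = $44,431; SL = ⌊$127,180/3⌋ = $42,393 → take DB $44,431. Book value $97,749.
Year 3: DB = ⌊$97,749 × 125%/4⌋ = $30,546; SL = ⌊$82,749/2⌋ = $41,374 → take SL $41,374. Book value $56,375.

$56,375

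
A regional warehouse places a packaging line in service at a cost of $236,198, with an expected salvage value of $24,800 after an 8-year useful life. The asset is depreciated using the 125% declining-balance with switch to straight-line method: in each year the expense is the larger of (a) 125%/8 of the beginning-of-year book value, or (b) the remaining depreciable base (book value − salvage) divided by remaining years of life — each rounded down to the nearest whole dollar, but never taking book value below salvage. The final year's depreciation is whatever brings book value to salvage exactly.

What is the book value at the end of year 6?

Depreciable base = $236,198 − $24,800 = $211,398.
Year 1: DB = ⌊$236,198 × 125%/8⌋ = $36,905; SL = ⌊$211,398/8⌋ = $26,424 → take DB $36,905. Book value $199,293.
Year 2: DB = ⌊$199,293 × 125%/8⌋ = $31,139; SL = ⌊$174,493/7⌋ = $24,927 → take DB $31,139. Book value $168,154.
Year 3: DB = ⌊$168,154 × 125%/8⌋ = $26,274; SL = ⌊$143,354/6⌋ = $23,892 → take DB $26,274. Book value $141,880.
Year 4: DB = ⌊$141,880 × 125%/8⌋ = $22,168; SL = ⌊$117,080/5⌋ = $23,416 → take SL $23,416. Book value $118,464.
Year 5: DB = ⌊$118,464 × 125%/8⌋ = $18,510; SL = ⌊$93,664/4⌋ = $23,416 → take SL $23,416. Book value $95,048.
Year 6: DB = ⌊$95,048 × 125%/8⌋ = $14,851; SL = ⌊$70,248/3⌋ = $23,416 → take SL $23,416. Book value $71,632.

$71,632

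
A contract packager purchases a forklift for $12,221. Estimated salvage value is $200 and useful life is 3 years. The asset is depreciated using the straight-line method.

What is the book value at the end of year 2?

$4,207

Depreciable base = $12,221 − $200 = $12,021.
Annual expense = $12,021 / 3 = $4,007.
End of year 1: book value $8,214.
End of year 2: book value $4,207.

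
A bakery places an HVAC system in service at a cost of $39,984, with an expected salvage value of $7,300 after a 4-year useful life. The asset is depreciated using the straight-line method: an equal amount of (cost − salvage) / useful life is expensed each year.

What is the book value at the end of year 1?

$31,813

Depreciable base = $39,984 − $7,300 = $32,684.
Annual expense = $32,684 / 4 = $8,171.
End of year 1: book value $31,813.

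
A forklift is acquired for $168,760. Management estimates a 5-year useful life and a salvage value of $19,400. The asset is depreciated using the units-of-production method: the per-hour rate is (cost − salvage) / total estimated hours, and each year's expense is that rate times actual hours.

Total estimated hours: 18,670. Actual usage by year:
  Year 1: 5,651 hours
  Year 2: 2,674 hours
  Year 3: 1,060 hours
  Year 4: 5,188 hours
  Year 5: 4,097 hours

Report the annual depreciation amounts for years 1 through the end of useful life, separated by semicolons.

Depreciable base = $168,760 − $19,400 = $149,360.
Rate = $149,360 / 18,670 hours = $8 per hour.
Year 1: 5,651 × $8 = $45,208. Book value $123,552.
Year 2: 2,674 × $8 = $21,392. Book value $102,160.
Year 3: 1,060 × $8 = $8,480. Book value $93,680.
Year 4: 5,188 × $8 = $41,504. Book value $52,176.
Year 5: 4,097 × $8 = $32,776. Book value $19,400.

$45,208; $21,392; $8,480; $41,504; $32,776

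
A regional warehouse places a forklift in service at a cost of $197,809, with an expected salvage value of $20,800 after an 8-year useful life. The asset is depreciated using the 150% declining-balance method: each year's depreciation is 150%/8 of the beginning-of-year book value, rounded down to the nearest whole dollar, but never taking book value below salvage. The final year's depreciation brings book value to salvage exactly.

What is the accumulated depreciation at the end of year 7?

$151,568

Depreciable base = $197,809 − $20,800 = $177,009.
Year 1: ⌊$197,809 × 150%/8⌋ = $37,089. Book value $160,720.
Year 2: ⌊$160,720 × 150%/8⌋ = $30,135. Book value $130,585.
Year 3: ⌊$130,585 × 150%/8⌋ = $24,484. Book value $106,101.
Year 4: ⌊$106,101 × 150%/8⌋ = $19,893. Book value $86,208.
Year 5: ⌊$86,208 × 150%/8⌋ = $16,164. Book value $70,044.
Year 6: ⌊$70,044 × 150%/8⌋ = $13,133. Book value $56,911.
Year 7: ⌊$56,911 × 150%/8⌋ = $10,670. Book value $46,241.
Accumulated through year 7 = $197,809 − $46,241 = $151,568.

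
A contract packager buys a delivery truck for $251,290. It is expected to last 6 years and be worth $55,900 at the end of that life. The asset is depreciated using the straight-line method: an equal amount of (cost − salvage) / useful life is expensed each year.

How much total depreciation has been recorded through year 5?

Depreciable base = $251,290 − $55,900 = $195,390.
Annual expense = $195,390 / 6 = $32,565.
End of year 1: book value $218,725.
End of year 2: book value $186,160.
End of year 3: book value $153,595.
End of year 4: book value $121,030.
End of year 5: book value $88,465.
Accumulated through year 5 = $251,290 − $88,465 = $162,825.

$162,825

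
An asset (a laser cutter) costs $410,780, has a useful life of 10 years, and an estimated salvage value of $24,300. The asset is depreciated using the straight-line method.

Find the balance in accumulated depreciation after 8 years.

$309,184

Depreciable base = $410,780 − $24,300 = $386,480.
Annual expense = $386,480 / 10 = $38,648.
End of year 1: book value $372,132.
End of year 2: book value $333,484.
End of year 3: book value $294,836.
End of year 4: book value $256,188.
End of year 5: book value $217,540.
End of year 6: book value $178,892.
End of year 7: book value $140,244.
End of year 8: book value $101,596.
Accumulated through year 8 = $410,780 − $101,596 = $309,184.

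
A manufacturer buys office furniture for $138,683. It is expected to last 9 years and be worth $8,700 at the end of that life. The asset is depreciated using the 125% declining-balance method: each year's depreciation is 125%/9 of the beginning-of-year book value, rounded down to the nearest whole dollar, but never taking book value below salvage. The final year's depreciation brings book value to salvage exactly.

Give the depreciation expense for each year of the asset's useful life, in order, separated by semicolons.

Depreciable base = $138,683 − $8,700 = $129,983.
Year 1: ⌊$138,683 × 125%/9⌋ = $19,261. Book value $119,422.
Year 2: ⌊$119,422 × 125%/9⌋ = $16,586. Book value $102,836.
Year 3: ⌊$102,836 × 125%/9⌋ = $14,282. Book value $88,554.
Year 4: ⌊$88,554 × 125%/9⌋ = $12,299. Book value $76,255.
Year 5: ⌊$76,255 × 125%/9⌋ = $10,590. Book value $65,665.
Year 6: ⌊$65,665 × 125%/9⌋ = $9,120. Book value $56,545.
Year 7: ⌊$56,545 × 125%/9⌋ = $7,853. Book value $48,692.
Year 8: ⌊$48,692 × 125%/9⌋ = $6,762. Book value $41,930.
Year 9 (final): $41,930 − $8,700 = $33,230. Book value $8,700.

$19,261; $16,586; $14,282; $12,299; $10,590; $9,120; $7,853; $6,762; $33,230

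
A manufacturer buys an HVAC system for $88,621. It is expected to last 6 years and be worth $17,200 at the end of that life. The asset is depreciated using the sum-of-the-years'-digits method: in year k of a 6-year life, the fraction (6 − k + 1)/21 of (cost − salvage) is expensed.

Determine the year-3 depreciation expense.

$13,604

Depreciable base = $88,621 − $17,200 = $71,421.
Sum of the years' digits = 6+5+4+3+2+1 = 21.
Year 1: $71,421 × 6/21 = $20,406. Book value $68,215.
Year 2: $71,421 × 5/21 = $17,005. Book value $51,210.
Year 3: $71,421 × 4/21 = $13,604. Book value $37,606.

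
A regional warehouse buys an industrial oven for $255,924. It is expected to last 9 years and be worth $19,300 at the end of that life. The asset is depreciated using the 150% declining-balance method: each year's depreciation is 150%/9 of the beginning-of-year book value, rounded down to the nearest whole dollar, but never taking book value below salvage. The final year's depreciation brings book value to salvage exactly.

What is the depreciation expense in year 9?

Depreciable base = $255,924 − $19,300 = $236,624.
Year 1: ⌊$255,924 × 150%/9⌋ = $42,654. Book value $213,270.
Year 2: ⌊$213,270 × 150%/9⌋ = $35,545. Book value $177,725.
Year 3: ⌊$177,725 × 150%/9⌋ = $29,620. Book value $148,105.
Year 4: ⌊$148,105 × 150%/9⌋ = $24,684. Book value $123,421.
Year 5: ⌊$123,421 × 150%/9⌋ = $20,570. Book value $102,851.
Year 6: ⌊$102,851 × 150%/9⌋ = $17,141. Book value $85,710.
Year 7: ⌊$85,710 × 150%/9⌋ = $14,285. Book value $71,425.
Year 8: ⌊$71,425 × 150%/9⌋ = $11,904. Book value $59,521.
Year 9 (final): $59,521 − $19,300 = $40,221. Book value $19,300.

$40,221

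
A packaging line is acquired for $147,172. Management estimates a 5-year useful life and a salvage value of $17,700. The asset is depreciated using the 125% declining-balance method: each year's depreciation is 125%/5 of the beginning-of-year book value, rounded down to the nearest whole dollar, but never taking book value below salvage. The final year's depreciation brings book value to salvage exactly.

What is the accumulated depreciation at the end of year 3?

$85,083

Depreciable base = $147,172 − $17,700 = $129,472.
Year 1: ⌊$147,172 × 125%/5⌋ = $36,793. Book value $110,379.
Year 2: ⌊$110,379 × 125%/5⌋ = $27,594. Book value $82,785.
Year 3: ⌊$82,785 × 125%/5⌋ = $20,696. Book value $62,089.
Accumulated through year 3 = $147,172 − $62,089 = $85,083.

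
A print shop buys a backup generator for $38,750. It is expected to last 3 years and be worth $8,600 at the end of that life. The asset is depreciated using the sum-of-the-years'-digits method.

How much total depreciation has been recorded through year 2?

$25,125

Depreciable base = $38,750 − $8,600 = $30,150.
Sum of the years' digits = 3+2+1 = 6.
Year 1: $30,150 × 3/6 = $15,075. Book value $23,675.
Year 2: $30,150 × 2/6 = $10,050. Book value $13,625.
Accumulated through year 2 = $38,750 − $13,625 = $25,125.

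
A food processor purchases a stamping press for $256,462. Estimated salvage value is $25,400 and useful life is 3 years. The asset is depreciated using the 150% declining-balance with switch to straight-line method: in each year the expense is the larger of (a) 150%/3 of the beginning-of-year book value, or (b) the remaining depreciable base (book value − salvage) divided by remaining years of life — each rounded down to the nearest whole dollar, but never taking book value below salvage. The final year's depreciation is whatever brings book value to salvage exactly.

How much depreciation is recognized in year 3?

$38,716

Depreciable base = $256,462 − $25,400 = $231,062.
Year 1: DB = ⌊$256,462 × 150%/3⌋ = $128,231; SL = ⌊$231,062/3⌋ = $77,020 → take DB $128,231. Book value $128,231.
Year 2: DB = ⌊$128,231 × 150%/3⌋ = $64,115; SL = ⌊$102,831/2⌋ = $51,415 → take DB $64,115. Book value $64,116.
Year 3 (final): $64,116 − $25,400 = $38,716. Book value $25,400.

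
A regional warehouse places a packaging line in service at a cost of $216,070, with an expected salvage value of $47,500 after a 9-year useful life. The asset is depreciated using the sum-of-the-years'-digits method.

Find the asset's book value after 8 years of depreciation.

$51,246

Depreciable base = $216,070 − $47,500 = $168,570.
Sum of the years' digits = 9+8+7+6+5+4+3+2+1 = 45.
Year 1: $168,570 × 9/45 = $33,714. Book value $182,356.
Year 2: $168,570 × 8/45 = $29,968. Book value $152,388.
Year 3: $168,570 × 7/45 = $26,222. Book value $126,166.
Year 4: $168,570 × 6/45 = $22,476. Book value $103,690.
Year 5: $168,570 × 5/45 = $18,730. Book value $84,960.
Year 6: $168,570 × 4/45 = $14,984. Book value $69,976.
Year 7: $168,570 × 3/45 = $11,238. Book value $58,738.
Year 8: $168,570 × 2/45 = $7,492. Book value $51,246.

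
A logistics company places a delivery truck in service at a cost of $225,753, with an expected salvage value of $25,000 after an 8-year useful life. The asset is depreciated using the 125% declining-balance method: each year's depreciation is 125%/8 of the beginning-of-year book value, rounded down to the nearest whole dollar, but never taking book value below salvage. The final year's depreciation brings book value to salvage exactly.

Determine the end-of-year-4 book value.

Depreciable base = $225,753 − $25,000 = $200,753.
Year 1: ⌊$225,753 × 125%/8⌋ = $35,273. Book value $190,480.
Year 2: ⌊$190,480 × 125%/8⌋ = $29,762. Book value $160,718.
Year 3: ⌊$160,718 × 125%/8⌋ = $25,112. Book value $135,606.
Year 4: ⌊$135,606 × 125%/8⌋ = $21,188. Book value $114,418.

$114,418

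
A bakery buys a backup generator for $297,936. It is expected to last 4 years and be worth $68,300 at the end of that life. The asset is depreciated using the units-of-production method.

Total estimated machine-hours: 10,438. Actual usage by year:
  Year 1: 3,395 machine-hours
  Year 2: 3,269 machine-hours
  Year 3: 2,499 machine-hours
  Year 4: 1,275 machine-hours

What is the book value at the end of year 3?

Depreciable base = $297,936 − $68,300 = $229,636.
Rate = $229,636 / 10,438 machine-hours = $22 per machine-hour.
Year 1: 3,395 × $22 = $74,690. Book value $223,246.
Year 2: 3,269 × $22 = $71,918. Book value $151,328.
Year 3: 2,499 × $22 = $54,978. Book value $96,350.

$96,350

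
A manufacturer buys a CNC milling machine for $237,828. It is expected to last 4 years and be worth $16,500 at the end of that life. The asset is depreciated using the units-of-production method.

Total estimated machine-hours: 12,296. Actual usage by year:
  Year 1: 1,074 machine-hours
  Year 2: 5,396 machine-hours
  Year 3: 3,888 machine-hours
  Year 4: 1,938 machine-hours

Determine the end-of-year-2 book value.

$121,368

Depreciable base = $237,828 − $16,500 = $221,328.
Rate = $221,328 / 12,296 machine-hours = $18 per machine-hour.
Year 1: 1,074 × $18 = $19,332. Book value $218,496.
Year 2: 5,396 × $18 = $97,128. Book value $121,368.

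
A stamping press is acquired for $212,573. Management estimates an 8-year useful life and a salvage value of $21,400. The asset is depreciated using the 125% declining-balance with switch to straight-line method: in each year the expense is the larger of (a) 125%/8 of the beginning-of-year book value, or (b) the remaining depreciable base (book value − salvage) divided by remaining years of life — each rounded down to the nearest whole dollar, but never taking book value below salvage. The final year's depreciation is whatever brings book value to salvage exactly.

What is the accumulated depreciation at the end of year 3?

Depreciable base = $212,573 − $21,400 = $191,173.
Year 1: DB = ⌊$212,573 × 125%/8⌋ = $33,214; SL = ⌊$191,173/8⌋ = $23,896 → take DB $33,214. Book value $179,359.
Year 2: DB = ⌊$179,359 × 125%/8⌋ = $28,024; SL = ⌊$157,959/7⌋ = $22,565 → take DB $28,024. Book value $151,335.
Year 3: DB = ⌊$151,335 × 125%/8⌋ = $23,646; SL = ⌊$129,935/6⌋ = $21,655 → take DB $23,646. Book value $127,689.
Accumulated through year 3 = $212,573 − $127,689 = $84,884.

$84,884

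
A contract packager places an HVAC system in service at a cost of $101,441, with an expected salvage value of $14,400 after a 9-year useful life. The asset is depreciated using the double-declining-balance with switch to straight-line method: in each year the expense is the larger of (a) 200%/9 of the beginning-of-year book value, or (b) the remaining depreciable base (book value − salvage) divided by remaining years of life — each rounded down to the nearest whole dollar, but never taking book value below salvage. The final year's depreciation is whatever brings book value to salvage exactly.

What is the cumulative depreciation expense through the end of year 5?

Depreciable base = $101,441 − $14,400 = $87,041.
Year 1: DB = ⌊$101,441 × 200%/9⌋ = $22,542; SL = ⌊$87,041/9⌋ = $9,671 → take DB $22,542. Book value $78,899.
Year 2: DB = ⌊$78,899 × 200%/9⌋ = $17,533; SL = ⌊$64,499/8⌋ = $8,062 → take DB $17,533. Book value $61,366.
Year 3: DB = ⌊$61,366 × 200%/9⌋ = $13,636; SL = ⌊$46,966/7⌋ = $6,709 → take DB $13,636. Book value $47,730.
Year 4: DB = ⌊$47,730 × 200%/9⌋ = $10,606; SL = ⌊$33,330/6⌋ = $5,555 → take DB $10,606. Book value $37,124.
Year 5: DB = ⌊$37,124 × 200%/9⌋ = $8,249; SL = ⌊$22,724/5⌋ = $4,544 → take DB $8,249. Book value $28,875.
Accumulated through year 5 = $101,441 − $28,875 = $72,566.

$72,566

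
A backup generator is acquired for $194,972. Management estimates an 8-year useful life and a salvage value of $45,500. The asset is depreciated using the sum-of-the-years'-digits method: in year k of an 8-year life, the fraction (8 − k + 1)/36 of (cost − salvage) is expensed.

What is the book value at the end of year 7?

$49,652

Depreciable base = $194,972 − $45,500 = $149,472.
Sum of the years' digits = 8+7+6+5+4+3+2+1 = 36.
Year 1: $149,472 × 8/36 = $33,216. Book value $161,756.
Year 2: $149,472 × 7/36 = $29,064. Book value $132,692.
Year 3: $149,472 × 6/36 = $24,912. Book value $107,780.
Year 4: $149,472 × 5/36 = $20,760. Book value $87,020.
Year 5: $149,472 × 4/36 = $16,608. Book value $70,412.
Year 6: $149,472 × 3/36 = $12,456. Book value $57,956.
Year 7: $149,472 × 2/36 = $8,304. Book value $49,652.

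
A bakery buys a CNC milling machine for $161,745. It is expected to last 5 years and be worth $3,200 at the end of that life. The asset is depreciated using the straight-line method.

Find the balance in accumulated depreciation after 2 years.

$63,418

Depreciable base = $161,745 − $3,200 = $158,545.
Annual expense = $158,545 / 5 = $31,709.
End of year 1: book value $130,036.
End of year 2: book value $98,327.
Accumulated through year 2 = $161,745 − $98,327 = $63,418.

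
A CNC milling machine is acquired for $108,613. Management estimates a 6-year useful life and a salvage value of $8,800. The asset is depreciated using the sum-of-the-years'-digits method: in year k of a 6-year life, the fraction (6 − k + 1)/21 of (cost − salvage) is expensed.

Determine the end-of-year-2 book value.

Depreciable base = $108,613 − $8,800 = $99,813.
Sum of the years' digits = 6+5+4+3+2+1 = 21.
Year 1: $99,813 × 6/21 = $28,518. Book value $80,095.
Year 2: $99,813 × 5/21 = $23,765. Book value $56,330.

$56,330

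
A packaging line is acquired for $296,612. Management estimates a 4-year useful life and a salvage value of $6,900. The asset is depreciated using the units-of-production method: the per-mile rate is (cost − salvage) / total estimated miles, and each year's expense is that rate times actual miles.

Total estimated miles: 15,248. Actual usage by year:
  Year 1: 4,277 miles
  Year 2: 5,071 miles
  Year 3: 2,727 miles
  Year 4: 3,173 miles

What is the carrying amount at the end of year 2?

$119,000

Depreciable base = $296,612 − $6,900 = $289,712.
Rate = $289,712 / 15,248 miles = $19 per mile.
Year 1: 4,277 × $19 = $81,263. Book value $215,349.
Year 2: 5,071 × $19 = $96,349. Book value $119,000.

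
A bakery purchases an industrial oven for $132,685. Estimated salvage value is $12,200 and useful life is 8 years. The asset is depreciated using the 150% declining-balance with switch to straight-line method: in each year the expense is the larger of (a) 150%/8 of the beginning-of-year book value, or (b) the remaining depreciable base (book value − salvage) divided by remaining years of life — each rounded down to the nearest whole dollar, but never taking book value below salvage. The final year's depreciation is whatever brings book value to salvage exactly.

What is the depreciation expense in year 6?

$11,407

Depreciable base = $132,685 − $12,200 = $120,485.
Year 1: DB = ⌊$132,685 × 150%/8⌋ = $24,878; SL = ⌊$120,485/8⌋ = $15,060 → take DB $24,878. Book value $107,807.
Year 2: DB = ⌊$107,807 × 150%/8⌋ = $20,213; SL = ⌊$95,607/7⌋ = $13,658 → take DB $20,213. Book value $87,594.
Year 3: DB = ⌊$87,594 × 150%/8⌋ = $16,423; SL = ⌊$75,394/6⌋ = $12,565 → take DB $16,423. Book value $71,171.
Year 4: DB = ⌊$71,171 × 150%/8⌋ = $13,344; SL = ⌊$58,971/5⌋ = $11,794 → take DB $13,344. Book value $57,827.
Year 5: DB = ⌊$57,827 × 150%/8⌋ = $10,842; SL = ⌊$45,627/4⌋ = $11,406 → take SL $11,406. Book value $46,421.
Year 6: DB = ⌊$46,421 × 150%/8⌋ = $8,703; SL = ⌊$34,221/3⌋ = $11,407 → take SL $11,407. Book value $35,014.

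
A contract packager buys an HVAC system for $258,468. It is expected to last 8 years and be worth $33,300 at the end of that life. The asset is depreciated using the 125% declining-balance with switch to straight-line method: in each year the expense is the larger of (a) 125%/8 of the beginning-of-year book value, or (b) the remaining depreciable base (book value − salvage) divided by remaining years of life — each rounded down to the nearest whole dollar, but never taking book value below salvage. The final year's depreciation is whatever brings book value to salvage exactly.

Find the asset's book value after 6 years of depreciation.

Depreciable base = $258,468 − $33,300 = $225,168.
Year 1: DB = ⌊$258,468 × 125%/8⌋ = $40,385; SL = ⌊$225,168/8⌋ = $28,146 → take DB $40,385. Book value $218,083.
Year 2: DB = ⌊$218,083 × 125%/8⌋ = $34,075; SL = ⌊$184,783/7⌋ = $26,397 → take DB $34,075. Book value $184,008.
Year 3: DB = ⌊$184,008 × 125%/8⌋ = $28,751; SL = ⌊$150,708/6⌋ = $25,118 → take DB $28,751. Book value $155,257.
Year 4: DB = ⌊$155,257 × 125%/8⌋ = $24,258; SL = ⌊$121,957/5⌋ = $24,391 → take SL $24,391. Book value $130,866.
Year 5: DB = ⌊$130,866 × 125%/8⌋ = $20,447; SL = ⌊$97,566/4⌋ = $24,391 → take SL $24,391. Book value $106,475.
Year 6: DB = ⌊$106,475 × 125%/8⌋ = $16,636; SL = ⌊$73,175/3⌋ = $24,391 → take SL $24,391. Book value $82,084.

$82,084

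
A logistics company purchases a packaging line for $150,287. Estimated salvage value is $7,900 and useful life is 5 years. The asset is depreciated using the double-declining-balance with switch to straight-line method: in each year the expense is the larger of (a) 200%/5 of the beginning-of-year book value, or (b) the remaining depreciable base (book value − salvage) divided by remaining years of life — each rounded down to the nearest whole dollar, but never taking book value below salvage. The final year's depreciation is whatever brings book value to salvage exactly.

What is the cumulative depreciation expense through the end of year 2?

Depreciable base = $150,287 − $7,900 = $142,387.
Year 1: DB = ⌊$150,287 × 200%/5⌋ = $60,114; SL = ⌊$142,387/5⌋ = $28,477 → take DB $60,114. Book value $90,173.
Year 2: DB = ⌊$90,173 × 200%/5⌋ = $36,069; SL = ⌊$82,273/4⌋ = $20,568 → take DB $36,069. Book value $54,104.
Accumulated through year 2 = $150,287 − $54,104 = $96,183.

$96,183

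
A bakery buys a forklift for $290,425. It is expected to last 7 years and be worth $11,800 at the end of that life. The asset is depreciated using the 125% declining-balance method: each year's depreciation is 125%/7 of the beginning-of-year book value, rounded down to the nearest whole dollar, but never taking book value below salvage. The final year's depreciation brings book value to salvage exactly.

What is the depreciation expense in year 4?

$28,744

Depreciable base = $290,425 − $11,800 = $278,625.
Year 1: ⌊$290,425 × 125%/7⌋ = $51,861. Book value $238,564.
Year 2: ⌊$238,564 × 125%/7⌋ = $42,600. Book value $195,964.
Year 3: ⌊$195,964 × 125%/7⌋ = $34,993. Book value $160,971.
Year 4: ⌊$160,971 × 125%/7⌋ = $28,744. Book value $132,227.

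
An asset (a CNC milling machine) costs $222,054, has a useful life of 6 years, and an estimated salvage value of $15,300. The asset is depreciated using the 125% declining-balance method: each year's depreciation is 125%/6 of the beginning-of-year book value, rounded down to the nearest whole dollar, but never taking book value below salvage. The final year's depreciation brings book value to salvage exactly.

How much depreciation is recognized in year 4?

$22,953

Depreciable base = $222,054 − $15,300 = $206,754.
Year 1: ⌊$222,054 × 125%/6⌋ = $46,261. Book value $175,793.
Year 2: ⌊$175,793 × 125%/6⌋ = $36,623. Book value $139,170.
Year 3: ⌊$139,170 × 125%/6⌋ = $28,993. Book value $110,177.
Year 4: ⌊$110,177 × 125%/6⌋ = $22,953. Book value $87,224.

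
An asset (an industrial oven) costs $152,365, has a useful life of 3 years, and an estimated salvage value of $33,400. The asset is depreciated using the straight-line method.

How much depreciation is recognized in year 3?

Depreciable base = $152,365 − $33,400 = $118,965.
Annual expense = $118,965 / 3 = $39,655.

$39,655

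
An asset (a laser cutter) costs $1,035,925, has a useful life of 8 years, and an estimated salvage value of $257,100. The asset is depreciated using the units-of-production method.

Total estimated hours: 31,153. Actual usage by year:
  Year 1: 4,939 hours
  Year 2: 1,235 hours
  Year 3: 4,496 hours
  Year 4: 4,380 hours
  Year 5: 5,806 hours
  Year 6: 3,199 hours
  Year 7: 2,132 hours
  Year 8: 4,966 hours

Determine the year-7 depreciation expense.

$53,300

Depreciable base = $1,035,925 − $257,100 = $778,825.
Rate = $778,825 / 31,153 hours = $25 per hour.
Year 1: 4,939 × $25 = $123,475. Book value $912,450.
Year 2: 1,235 × $25 = $30,875. Book value $881,575.
Year 3: 4,496 × $25 = $112,400. Book value $769,175.
Year 4: 4,380 × $25 = $109,500. Book value $659,675.
Year 5: 5,806 × $25 = $145,150. Book value $514,525.
Year 6: 3,199 × $25 = $79,975. Book value $434,550.
Year 7: 2,132 × $25 = $53,300. Book value $381,250.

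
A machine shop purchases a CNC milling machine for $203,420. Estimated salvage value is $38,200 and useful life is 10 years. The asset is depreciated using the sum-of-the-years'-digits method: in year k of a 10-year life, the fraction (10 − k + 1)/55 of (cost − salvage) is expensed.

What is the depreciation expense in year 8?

$9,012

Depreciable base = $203,420 − $38,200 = $165,220.
Sum of the years' digits = 10+9+8+7+6+5+4+3+2+1 = 55.
Year 1: $165,220 × 10/55 = $30,040. Book value $173,380.
Year 2: $165,220 × 9/55 = $27,036. Book value $146,344.
Year 3: $165,220 × 8/55 = $24,032. Book value $122,312.
Year 4: $165,220 × 7/55 = $21,028. Book value $101,284.
Year 5: $165,220 × 6/55 = $18,024. Book value $83,260.
Year 6: $165,220 × 5/55 = $15,020. Book value $68,240.
Year 7: $165,220 × 4/55 = $12,016. Book value $56,224.
Year 8: $165,220 × 3/55 = $9,012. Book value $47,212.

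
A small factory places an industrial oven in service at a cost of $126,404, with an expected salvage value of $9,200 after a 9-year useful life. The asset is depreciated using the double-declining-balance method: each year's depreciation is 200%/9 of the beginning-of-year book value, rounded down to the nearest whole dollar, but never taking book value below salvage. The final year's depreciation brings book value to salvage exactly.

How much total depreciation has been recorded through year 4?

$80,144

Depreciable base = $126,404 − $9,200 = $117,204.
Year 1: ⌊$126,404 × 200%/9⌋ = $28,089. Book value $98,315.
Year 2: ⌊$98,315 × 200%/9⌋ = $21,847. Book value $76,468.
Year 3: ⌊$76,468 × 200%/9⌋ = $16,992. Book value $59,476.
Year 4: ⌊$59,476 × 200%/9⌋ = $13,216. Book value $46,260.
Accumulated through year 4 = $126,404 − $46,260 = $80,144.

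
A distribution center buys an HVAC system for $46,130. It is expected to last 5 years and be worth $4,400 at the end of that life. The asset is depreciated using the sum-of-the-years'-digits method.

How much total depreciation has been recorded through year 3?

$33,384

Depreciable base = $46,130 − $4,400 = $41,730.
Sum of the years' digits = 5+4+3+2+1 = 15.
Year 1: $41,730 × 5/15 = $13,910. Book value $32,220.
Year 2: $41,730 × 4/15 = $11,128. Book value $21,092.
Year 3: $41,730 × 3/15 = $8,346. Book value $12,746.
Accumulated through year 3 = $46,130 − $12,746 = $33,384.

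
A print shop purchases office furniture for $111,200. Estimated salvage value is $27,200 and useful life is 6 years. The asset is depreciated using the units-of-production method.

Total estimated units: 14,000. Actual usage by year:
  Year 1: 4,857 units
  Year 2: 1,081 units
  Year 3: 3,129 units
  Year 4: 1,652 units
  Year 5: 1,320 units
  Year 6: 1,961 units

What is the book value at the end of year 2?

Depreciable base = $111,200 − $27,200 = $84,000.
Rate = $84,000 / 14,000 units = $6 per unit.
Year 1: 4,857 × $6 = $29,142. Book value $82,058.
Year 2: 1,081 × $6 = $6,486. Book value $75,572.

$75,572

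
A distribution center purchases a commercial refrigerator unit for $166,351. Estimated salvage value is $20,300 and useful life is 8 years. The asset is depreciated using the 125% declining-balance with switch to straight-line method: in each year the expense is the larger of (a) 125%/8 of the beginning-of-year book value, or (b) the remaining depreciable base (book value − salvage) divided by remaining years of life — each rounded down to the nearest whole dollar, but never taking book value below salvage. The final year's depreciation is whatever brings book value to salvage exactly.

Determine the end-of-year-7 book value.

$36,225

Depreciable base = $166,351 − $20,300 = $146,051.
Year 1: DB = ⌊$166,351 × 125%/8⌋ = $25,992; SL = ⌊$146,051/8⌋ = $18,256 → take DB $25,992. Book value $140,359.
Year 2: DB = ⌊$140,359 × 125%/8⌋ = $21,931; SL = ⌊$120,059/7⌋ = $17,151 → take DB $21,931. Book value $118,428.
Year 3: DB = ⌊$118,428 × 125%/8⌋ = $18,504; SL = ⌊$98,128/6⌋ = $16,354 → take DB $18,504. Book value $99,924.
Year 4: DB = ⌊$99,924 × 125%/8⌋ = $15,613; SL = ⌊$79,624/5⌋ = $15,924 → take SL $15,924. Book value $84,000.
Year 5: DB = ⌊$84,000 × 125%/8⌋ = $13,125; SL = ⌊$63,700/4⌋ = $15,925 → take SL $15,925. Book value $68,075.
Year 6: DB = ⌊$68,075 × 125%/8⌋ = $10,636; SL = ⌊$47,775/3⌋ = $15,925 → take SL $15,925. Book value $52,150.
Year 7: DB = ⌊$52,150 × 125%/8⌋ = $8,148; SL = ⌊$31,850/2⌋ = $15,925 → take SL $15,925. Book value $36,225.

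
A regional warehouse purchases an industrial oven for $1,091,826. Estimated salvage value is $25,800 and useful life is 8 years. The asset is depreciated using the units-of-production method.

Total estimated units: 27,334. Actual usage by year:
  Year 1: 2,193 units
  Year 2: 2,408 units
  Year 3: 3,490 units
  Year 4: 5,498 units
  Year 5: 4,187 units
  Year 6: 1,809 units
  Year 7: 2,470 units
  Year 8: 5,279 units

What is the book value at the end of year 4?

Depreciable base = $1,091,826 − $25,800 = $1,066,026.
Rate = $1,066,026 / 27,334 units = $39 per unit.
Year 1: 2,193 × $39 = $85,527. Book value $1,006,299.
Year 2: 2,408 × $39 = $93,912. Book value $912,387.
Year 3: 3,490 × $39 = $136,110. Book value $776,277.
Year 4: 5,498 × $39 = $214,422. Book value $561,855.

$561,855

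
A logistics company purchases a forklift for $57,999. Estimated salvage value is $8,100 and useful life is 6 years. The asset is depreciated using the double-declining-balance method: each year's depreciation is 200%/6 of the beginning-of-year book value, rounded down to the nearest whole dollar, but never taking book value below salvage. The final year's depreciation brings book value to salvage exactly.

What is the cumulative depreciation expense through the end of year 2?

Depreciable base = $57,999 − $8,100 = $49,899.
Year 1: ⌊$57,999 × 200%/6⌋ = $19,333. Book value $38,666.
Year 2: ⌊$38,666 × 200%/6⌋ = $12,888. Book value $25,778.
Accumulated through year 2 = $57,999 − $25,778 = $32,221.

$32,221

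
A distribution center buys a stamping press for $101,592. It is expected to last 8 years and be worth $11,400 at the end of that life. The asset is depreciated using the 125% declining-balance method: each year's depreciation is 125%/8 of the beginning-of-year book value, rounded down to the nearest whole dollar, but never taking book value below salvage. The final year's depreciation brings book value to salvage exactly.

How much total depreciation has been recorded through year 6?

$64,934

Depreciable base = $101,592 − $11,400 = $90,192.
Year 1: ⌊$101,592 × 125%/8⌋ = $15,873. Book value $85,719.
Year 2: ⌊$85,719 × 125%/8⌋ = $13,393. Book value $72,326.
Year 3: ⌊$72,326 × 125%/8⌋ = $11,300. Book value $61,026.
Year 4: ⌊$61,026 × 125%/8⌋ = $9,535. Book value $51,491.
Year 5: ⌊$51,491 × 125%/8⌋ = $8,045. Book value $43,446.
Year 6: ⌊$43,446 × 125%/8⌋ = $6,788. Book value $36,658.
Accumulated through year 6 = $101,592 − $36,658 = $64,934.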